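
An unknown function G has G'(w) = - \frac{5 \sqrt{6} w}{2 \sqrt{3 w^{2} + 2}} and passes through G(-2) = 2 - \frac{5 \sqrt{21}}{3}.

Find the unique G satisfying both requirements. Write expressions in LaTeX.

G'(w) matches the chain-rule pattern g'(h)*h' with inner function h(w) = 2 w^{2} + \frac{4}{3}; substituting u = h(w) collapses the integral.
A general antiderivative is - \frac{5 \sqrt{2 w^{2} + \frac{4}{3}}}{2} + C.
The condition gives C = 2 - \frac{5 \sqrt{21}}{3} - (- \frac{5 \sqrt{21}}{3}) = 2.
So G(w) = \frac{\sqrt{3} \left(- 5 \sqrt{2} \sqrt{3 w^{2} + 2} + 4 \sqrt{3}\right)}{6}.
Check: d/dw[\frac{\sqrt{3} \left(- 5 \sqrt{2} \sqrt{3 w^{2} + 2} + 4 \sqrt{3}\right)}{6}] = - \frac{5 \sqrt{6} w}{2 \sqrt{3 w^{2} + 2}} = G'(w).

G(w) = \frac{\sqrt{3} \left(- 5 \sqrt{2} \sqrt{3 w^{2} + 2} + 4 \sqrt{3}\right)}{6}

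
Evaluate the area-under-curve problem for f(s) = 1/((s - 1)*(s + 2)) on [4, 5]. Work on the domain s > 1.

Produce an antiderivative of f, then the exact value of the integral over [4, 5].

Antiderivative: F(s) = log(s - 1)/3 - log(s + 2)/3; value = -log(7)/3 - log(3)/3 + log(4)/3 + log(6)/3

The denominator factors as (s - 1)*(s + 2); partial fractions split f into directly integrable pieces: -1/(3*(s + 2)) + 1/(3*(s - 1)).
F(s) = log(s - 1)/3 - log(s + 2)/3 is an antiderivative of f.
Check: d/ds[log(s - 1)/3 - log(s + 2)/3] = 1/(s**2 + s - 2), which equals f(s).
F(5) = -log(7)/3 + log(4)/3; F(4) = -log(6)/3 + log(3)/3.
Integral = F(5) - F(4) = -log(7)/3 - log(3)/3 + log(4)/3 + log(6)/3.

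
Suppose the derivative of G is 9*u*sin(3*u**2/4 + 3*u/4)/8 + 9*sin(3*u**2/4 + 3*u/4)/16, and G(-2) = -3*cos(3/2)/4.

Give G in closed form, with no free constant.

G(u) = -3*cos(3*u**2/4 + 3*u/4)/4

The substitution w = 3*u**2/4 + 3*u/4 works: G'(u) is exactly (dG/dw)*(dw/du) for that inner function.
A general antiderivative is -3*cos(3*u**2/4 + 3*u/4)/4 + C.
The condition gives C = -3*cos(3/2)/4 - (-3*cos(3/2)/4) = 0.
So G(u) = -3*cos(3*u**2/4 + 3*u/4)/4.
Check: d/du[-3*cos(3*u**2/4 + 3*u/4)/4] = 9*u*sin(3*u**2/4 + 3*u/4)/8 + 9*sin(3*u**2/4 + 3*u/4)/16 = G'(u).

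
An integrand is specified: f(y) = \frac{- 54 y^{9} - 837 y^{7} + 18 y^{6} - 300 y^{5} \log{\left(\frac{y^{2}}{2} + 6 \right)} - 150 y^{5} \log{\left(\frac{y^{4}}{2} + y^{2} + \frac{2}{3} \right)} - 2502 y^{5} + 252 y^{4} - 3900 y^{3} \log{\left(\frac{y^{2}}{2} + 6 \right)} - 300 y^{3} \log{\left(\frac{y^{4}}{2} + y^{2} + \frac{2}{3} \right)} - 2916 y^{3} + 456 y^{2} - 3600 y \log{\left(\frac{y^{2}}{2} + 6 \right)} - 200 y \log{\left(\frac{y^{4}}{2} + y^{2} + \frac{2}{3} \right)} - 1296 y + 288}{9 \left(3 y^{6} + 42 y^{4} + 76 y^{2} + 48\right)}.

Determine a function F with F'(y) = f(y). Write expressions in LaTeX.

An antiderivative is F(y) = - \frac{y^{4}}{2} - \frac{3 y^{2}}{2} + \frac{2 y}{3} - \frac{25 \log{\left(\frac{y^{2}}{2} + 6 \right)} \log{\left(\frac{y^{4}}{2} + y^{2} + \frac{2}{3} \right)}}{9}.

Check any antiderivative F(y) by computing F'(y) and comparing it with f(y).
Check: d/dy[- \frac{y^{4}}{2} - \frac{3 y^{2}}{2} + \frac{2 y}{3} - \frac{25 \log{\left(\frac{y^{2}}{2} + 6 \right)} \log{\left(\frac{y^{4}}{2} + y^{2} + \frac{2}{3} \right)}}{9}] = \frac{- 54 y^{9} - 837 y^{7} + 18 y^{6} - 300 y^{5} \log{\left(\frac{y^{2}}{2} + 6 \right)} - 150 y^{5} \log{\left(\frac{y^{4}}{2} + y^{2} + \frac{2}{3} \right)} - 2502 y^{5} + 252 y^{4} - 3900 y^{3} \log{\left(\frac{y^{2}}{2} + 6 \right)} - 300 y^{3} \log{\left(\frac{y^{4}}{2} + y^{2} + \frac{2}{3} \right)} - 2916 y^{3} + 456 y^{2} - 3600 y \log{\left(\frac{y^{2}}{2} + 6 \right)} - 200 y \log{\left(\frac{y^{4}}{2} + y^{2} + \frac{2}{3} \right)} - 1296 y + 288}{27 y^{6} + 378 y^{4} + 684 y^{2} + 432}, which equals f(y).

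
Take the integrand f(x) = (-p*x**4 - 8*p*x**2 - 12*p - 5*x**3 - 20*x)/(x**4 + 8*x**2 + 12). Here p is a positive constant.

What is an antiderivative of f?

An antiderivative is F(x) = -p*x - 5*log(x**4/2 + 4*x**2 + 6)/4.

An antiderivative F(x) passes only if d/dx[F] lands on f(x) exactly.
Check: d/dx[-p*x - 5*log(x**4/2 + 4*x**2 + 6)/4] = (-p*x**4 - 8*p*x**2 - 12*p - 5*x**3 - 20*x)/(x**4 + 8*x**2 + 12) = f(x).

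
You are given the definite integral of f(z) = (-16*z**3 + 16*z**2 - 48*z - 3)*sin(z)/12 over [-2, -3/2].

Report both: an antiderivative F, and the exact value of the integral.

Check any antiderivative F(z) by computing F'(z) and comparing it with f(z).
F(z) = 4*z**3*cos(z)/3 - 4*z**2*sin(z) - 4*z**2*cos(z)/3 + 8*z*sin(z)/3 - 4*z*cos(z) + 4*sin(z) + 35*cos(z)/12 is an antiderivative of f.
Check: d/dz[4*z**3*cos(z)/3 - 4*z**2*sin(z) - 4*z**2*cos(z)/3 + 8*z*sin(z)/3 - 4*z*cos(z) + 4*sin(z) + 35*cos(z)/12] = -4*z**3*sin(z)/3 + 4*z**2*sin(z)/3 - 4*z*sin(z) - sin(z)/4, which equals f(z).
F(-3/2) = 17*cos(3/2)/12 + 9*sin(3/2); F(-2) = -61*cos(2)/12 + 52*sin(2)/3.
Integral = F(-3/2) - F(-2) = -52*sin(2)/3 + 61*cos(2)/12 + 17*cos(3/2)/12 + 9*sin(3/2).

Antiderivative: F(z) = 4*z**3*cos(z)/3 - 4*z**2*sin(z) - 4*z**2*cos(z)/3 + 8*z*sin(z)/3 - 4*z*cos(z) + 4*sin(z) + 35*cos(z)/12; value = -52*sin(2)/3 + 61*cos(2)/12 + 17*cos(3/2)/12 + 9*sin(3/2)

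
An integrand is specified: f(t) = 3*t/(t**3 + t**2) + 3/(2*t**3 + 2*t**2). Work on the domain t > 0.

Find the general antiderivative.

Factor the denominator (2*t**2*(t + 1)) and decompose: f = -3/(2*(t + 1)) + 3/(2*t) + 3/(2*t**2); each piece integrates to a log, atan, or power term.
Check: d/dt[3*log(t)/2 - 3*log(t + 1)/2 - 3/(2*t)] = (6*t + 3)/(2*t**3 + 2*t**2), which equals f(t).

F(t) = 3*log(t)/2 - 3*log(t + 1)/2 - 3/(2*t) + C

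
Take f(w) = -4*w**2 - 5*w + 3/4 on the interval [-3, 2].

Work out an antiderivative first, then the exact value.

Antiderivative: F(w) = w*(-16*w**2 - 30*w + 9)/12; value = -365/12

Integrate term by term and add the pieces.
F(w) = w*(-16*w**2 - 30*w + 9)/12 is an antiderivative of f.
Check: d/dw[w*(-16*w**2 - 30*w + 9)/12] = -4*w**2 - 5*w + 3/4 = f(w).
F(2) = -115/6; F(-3) = 45/4.
Integral = F(2) - F(-3) = -365/12.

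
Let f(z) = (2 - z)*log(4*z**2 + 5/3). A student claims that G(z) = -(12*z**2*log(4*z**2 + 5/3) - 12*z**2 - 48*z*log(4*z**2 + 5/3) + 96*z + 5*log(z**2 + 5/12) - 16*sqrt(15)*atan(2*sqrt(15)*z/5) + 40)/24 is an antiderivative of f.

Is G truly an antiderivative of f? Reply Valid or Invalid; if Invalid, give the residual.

Valid: G'(z) = f(z).

d/dz[G] = -z*log(4*z**2 + 5/3) + 2*log(4*z**2 + 5/3)
This equals f(z) exactly, so the claim holds.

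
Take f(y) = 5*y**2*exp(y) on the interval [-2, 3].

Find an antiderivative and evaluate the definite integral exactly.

Antiderivative: F(y) = 5*y**2*exp(y) - 10*y*exp(y) + 10*exp(y); value = -50*exp(-2) + 25*exp(3)

f has the shape u'v + uv' for u = 5*y**2 - 10*y + 10 and v = exp(y) — it is the derivative of the product u*v.
F(y) = 5*y**2*exp(y) - 10*y*exp(y) + 10*exp(y) is an antiderivative of f.
Check: d/dy[5*y**2*exp(y) - 10*y*exp(y) + 10*exp(y)] = 5*y**2*exp(y) = f(y).
F(3) = 25*exp(3); F(-2) = 50*exp(-2).
Integral = F(3) - F(-2) = -50*exp(-2) + 25*exp(3).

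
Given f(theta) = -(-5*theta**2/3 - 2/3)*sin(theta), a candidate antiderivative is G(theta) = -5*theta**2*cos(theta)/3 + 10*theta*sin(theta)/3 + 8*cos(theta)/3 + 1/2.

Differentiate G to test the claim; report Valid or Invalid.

d/dtheta[G] = 5*theta**2*sin(theta)/3 + 2*sin(theta)/3
This equals f(theta) exactly, so the claim holds.

Valid. The derivative of G reproduces f.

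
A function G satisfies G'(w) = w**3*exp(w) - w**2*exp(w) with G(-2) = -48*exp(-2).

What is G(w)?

G(w) = w**3*exp(w) - 4*w**2*exp(w) + 8*w*exp(w) - 8*exp(w)

Recognize the product-rule pattern: G'(w) = u'v + uv' with u = w**3 - 4*w**2 + 8*w - 8, v = exp(w), so integration by parts undoes it.
A general antiderivative is (w**3 - 4*w**2 + 8*w - 8)*exp(w) + C.
The condition gives C = -48*exp(-2) - (-48*exp(-2)) = 0.
So G(w) = w**3*exp(w) - 4*w**2*exp(w) + 8*w*exp(w) - 8*exp(w).
Check: d/dw[w**3*exp(w) - 4*w**2*exp(w) + 8*w*exp(w) - 8*exp(w)] = w**3*exp(w) - w**2*exp(w) = G'(w).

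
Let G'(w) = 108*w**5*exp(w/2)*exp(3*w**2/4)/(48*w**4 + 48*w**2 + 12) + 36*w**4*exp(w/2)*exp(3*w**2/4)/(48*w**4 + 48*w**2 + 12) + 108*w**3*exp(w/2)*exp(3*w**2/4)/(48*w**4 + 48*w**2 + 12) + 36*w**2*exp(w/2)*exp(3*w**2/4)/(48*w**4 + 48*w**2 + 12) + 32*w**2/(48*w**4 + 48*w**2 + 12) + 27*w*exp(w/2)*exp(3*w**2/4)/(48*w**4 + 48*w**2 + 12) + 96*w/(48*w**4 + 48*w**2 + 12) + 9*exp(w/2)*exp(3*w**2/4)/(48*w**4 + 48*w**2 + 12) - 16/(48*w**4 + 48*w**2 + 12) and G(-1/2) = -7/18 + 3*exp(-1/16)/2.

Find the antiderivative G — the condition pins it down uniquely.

The integrand splits into summands that can be handled one at a time.
A general antiderivative is (-4*w/3 - 2)/(2*w**2 + 1) + 3*exp(3*w**2/4 + w/2)/2 + C.
The condition gives C = -7/18 + 3*exp(-1/16)/2 - (-8/9 + 3*exp(-1/16)/2) = 1/2.
So G(w) = (6*w**2 - 8*w + 9*(2*w**2 + 1)*exp(3*w**2/4 + w/2) - 9)/(6*(2*w**2 + 1)).
Check: d/dw[(6*w**2 - 8*w + 9*(2*w**2 + 1)*exp(3*w**2/4 + w/2) - 9)/(6*(2*w**2 + 1))] = (108*w**5*exp(w/2)*exp(3*w**2/4) + 36*w**4*exp(w/2)*exp(3*w**2/4) + 108*w**3*exp(w/2)*exp(3*w**2/4) + 36*w**2*exp(w/2)*exp(3*w**2/4) + 32*w**2 + 27*w*exp(w/2)*exp(3*w**2/4) + 96*w + 9*exp(w/2)*exp(3*w**2/4) - 16)/(48*w**4 + 48*w**2 + 12), which equals G'(w).

G(w) = (6*w**2 - 8*w + 9*(2*w**2 + 1)*exp(3*w**2/4 + w/2) - 9)/(6*(2*w**2 + 1))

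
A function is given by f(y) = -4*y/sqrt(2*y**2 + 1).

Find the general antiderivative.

F(y) = -2*sqrt(2*y**2 + 1) + C

The substitution u = 2*y**2 + 1 works: f is exactly (dF/du)*(du/dy) for that inner function.
Check: d/dy[-2*sqrt(2*y**2 + 1)] = -4*y/sqrt(2*y**2 + 1) = f(y).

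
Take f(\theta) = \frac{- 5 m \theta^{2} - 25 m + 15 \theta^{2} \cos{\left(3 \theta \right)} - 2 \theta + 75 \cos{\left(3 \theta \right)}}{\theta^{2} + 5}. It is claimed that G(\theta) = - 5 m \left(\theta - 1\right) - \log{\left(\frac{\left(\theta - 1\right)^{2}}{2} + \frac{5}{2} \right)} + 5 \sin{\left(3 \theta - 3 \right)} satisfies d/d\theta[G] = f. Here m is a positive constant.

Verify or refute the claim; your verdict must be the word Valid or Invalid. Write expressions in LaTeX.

d/d\theta[G] = \frac{- 5 m \theta^{2} + 10 m \theta - 30 m + 15 \theta^{2} \cos{\left(3 \theta - 3 \right)} - 30 \theta \cos{\left(3 \theta - 3 \right)} - 2 \theta + 90 \cos{\left(3 \theta - 3 \right)} + 2}{\theta^{2} - 2 \theta + 6}
d/d\theta[G] - f(\theta) = \frac{- 15 \theta^{4} \cos{\left(3 \theta \right)} + 15 \theta^{4} \cos{\left(3 \theta - 3 \right)} + 30 \theta^{3} \cos{\left(3 \theta \right)} - 30 \theta^{3} \cos{\left(3 \theta - 3 \right)} - 165 \theta^{2} \cos{\left(3 \theta \right)} + 165 \theta^{2} \cos{\left(3 \theta - 3 \right)} - 2 \theta^{2} + 150 \theta \cos{\left(3 \theta \right)} - 150 \theta \cos{\left(3 \theta - 3 \right)} + 2 \theta - 450 \cos{\left(3 \theta \right)} + 450 \cos{\left(3 \theta - 3 \right)} + 10}{\theta^{4} - 2 \theta^{3} + 11 \theta^{2} - 10 \theta + 30} != 0.

Invalid: d/d\theta[G] - f = \frac{- 15 \theta^{4} \cos{\left(3 \theta \right)} + 15 \theta^{4} \cos{\left(3 \theta - 3 \right)} + 30 \theta^{3} \cos{\left(3 \theta \right)} - 30 \theta^{3} \cos{\left(3 \theta - 3 \right)} - 165 \theta^{2} \cos{\left(3 \theta \right)} + 165 \theta^{2} \cos{\left(3 \theta - 3 \right)} - 2 \theta^{2} + 150 \theta \cos{\left(3 \theta \right)} - 150 \theta \cos{\left(3 \theta - 3 \right)} + 2 \theta - 450 \cos{\left(3 \theta \right)} + 450 \cos{\left(3 \theta - 3 \right)} + 10}{\theta^{4} - 2 \theta^{3} + 11 \theta^{2} - 10 \theta + 30}, which is not 0.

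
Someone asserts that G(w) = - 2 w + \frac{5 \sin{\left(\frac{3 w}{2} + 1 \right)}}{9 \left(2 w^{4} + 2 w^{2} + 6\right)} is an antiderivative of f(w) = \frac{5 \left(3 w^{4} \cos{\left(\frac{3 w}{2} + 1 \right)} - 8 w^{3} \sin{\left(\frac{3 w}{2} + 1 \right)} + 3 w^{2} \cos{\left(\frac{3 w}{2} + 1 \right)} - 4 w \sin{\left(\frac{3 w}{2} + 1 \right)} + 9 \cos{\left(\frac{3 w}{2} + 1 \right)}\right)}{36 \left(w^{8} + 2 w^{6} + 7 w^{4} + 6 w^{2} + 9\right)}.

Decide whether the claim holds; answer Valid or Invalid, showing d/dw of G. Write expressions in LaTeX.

Invalid: d/dw[G] - f = -2, which is not 0.

d/dw[G] = \frac{- 72 w^{8} - 144 w^{6} + 15 w^{4} \cos{\left(\frac{3 w}{2} + 1 \right)} - 504 w^{4} - 40 w^{3} \sin{\left(\frac{3 w}{2} + 1 \right)} + 15 w^{2} \cos{\left(\frac{3 w}{2} + 1 \right)} - 432 w^{2} - 20 w \sin{\left(\frac{3 w}{2} + 1 \right)} + 45 \cos{\left(\frac{3 w}{2} + 1 \right)} - 648}{36 w^{8} + 72 w^{6} + 252 w^{4} + 216 w^{2} + 324}
d/dw[G] - f(w) = -2 != 0.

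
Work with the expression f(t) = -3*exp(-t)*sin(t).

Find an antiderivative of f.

Differentiate the proposed F(t) back; it has to land on f(t) exactly.
Check: d/dt[(3*sin(t) + 3*cos(t))*exp(-t)/2] = -3*exp(-t)*sin(t) = f(t).

An antiderivative is F(t) = (3*sin(t) + 3*cos(t))*exp(-t)/2.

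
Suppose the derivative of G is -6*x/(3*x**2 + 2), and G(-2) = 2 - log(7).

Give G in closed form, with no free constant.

The substitution u = 3*x**2/2 + 1 works: G'(x) is exactly (dG/du)*(du/dx) for that inner function.
A general antiderivative is -log(3*x**2/2 + 1) + C.
The condition gives C = 2 - log(7) - (-log(7)) = 2.
So G(x) = 2 - log(3*x**2/2 + 1).
Check: d/dx[2 - log(3*x**2/2 + 1)] = -6*x/(3*x**2 + 2) = G'(x).

G(x) = 2 - log(3*x**2/2 + 1)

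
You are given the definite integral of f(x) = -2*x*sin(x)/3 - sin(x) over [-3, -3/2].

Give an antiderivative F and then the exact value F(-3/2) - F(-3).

Antiderivative: F(x) = 2*x*cos(x)/3 - 2*sin(x)/3 + cos(x); value = cos(3) - 2*sin(3)/3 + 2*sin(3/2)/3

The integrand splits into summands that can be handled one at a time.
F(x) = 2*x*cos(x)/3 - 2*sin(x)/3 + cos(x) is an antiderivative of f.
Check: d/dx[2*x*cos(x)/3 - 2*sin(x)/3 + cos(x)] = -2*x*sin(x)/3 - sin(x) = f(x).
F(-3/2) = 2*sin(3/2)/3; F(-3) = 2*sin(3)/3 - cos(3).
Integral = F(-3/2) - F(-3) = cos(3) - 2*sin(3)/3 + 2*sin(3/2)/3.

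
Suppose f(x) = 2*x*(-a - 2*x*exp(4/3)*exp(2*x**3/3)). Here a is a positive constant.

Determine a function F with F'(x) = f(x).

Whatever form F(x) takes, F'(x) = f(x) is non-negotiable.
Check: d/dx[-a*x**2 - 2*exp(2*x**3/3 + 4/3)] = -2*a*x - 4*x**2*exp(4/3)*exp(2*x**3/3), which equals f(x).

An antiderivative is F(x) = -a*x**2 - 2*exp(2*x**3/3 + 4/3).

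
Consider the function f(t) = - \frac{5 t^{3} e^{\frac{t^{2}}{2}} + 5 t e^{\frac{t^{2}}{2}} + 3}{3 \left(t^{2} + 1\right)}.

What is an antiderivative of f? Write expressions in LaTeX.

Differentiate the proposed F(t) back; it has to land on f(t) exactly.
Check: d/dt[- \frac{5 e^{\frac{t^{2}}{2}}}{3} - \operatorname{atan}{\left(t \right)}] = \frac{- 5 t^{3} e^{\frac{t^{2}}{2}} - 5 t e^{\frac{t^{2}}{2}} - 3}{3 t^{2} + 3}, which equals f(t).

An antiderivative is F(t) = - \frac{5 e^{\frac{t^{2}}{2}}}{3} - \operatorname{atan}{\left(t \right)}.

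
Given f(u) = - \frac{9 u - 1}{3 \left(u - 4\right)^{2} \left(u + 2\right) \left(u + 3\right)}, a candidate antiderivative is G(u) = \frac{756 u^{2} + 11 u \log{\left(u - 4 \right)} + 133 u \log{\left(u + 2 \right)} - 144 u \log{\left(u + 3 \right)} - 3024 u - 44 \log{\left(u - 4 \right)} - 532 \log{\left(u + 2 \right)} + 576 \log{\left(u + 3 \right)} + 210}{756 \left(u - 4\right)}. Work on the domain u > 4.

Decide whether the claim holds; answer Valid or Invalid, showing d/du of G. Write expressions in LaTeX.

d/du[G] = \frac{3 u^{4} - 9 u^{3} - 54 u^{2} + 87 u + 289}{3 u^{4} - 9 u^{3} - 54 u^{2} + 96 u + 288}
d/du[G] - f(u) = 1 != 0.

Invalid: d/du[G] - f = 1, which is not 0.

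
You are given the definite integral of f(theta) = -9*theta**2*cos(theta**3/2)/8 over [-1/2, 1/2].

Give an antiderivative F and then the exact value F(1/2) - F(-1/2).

f matches the chain-rule pattern g'(h)*h' with inner function h(theta) = theta**3/2; substituting u = h(theta) collapses the integral.
F(theta) = -3*sin(theta**3/2)/4 is an antiderivative of f.
Check: d/dtheta[-3*sin(theta**3/2)/4] = -9*theta**2*cos(theta**3/2)/8 = f(theta).
F(1/2) = -3*sin(1/16)/4; F(-1/2) = 3*sin(1/16)/4.
Integral = F(1/2) - F(-1/2) = -3*sin(1/16)/2.

Antiderivative: F(theta) = -3*sin(theta**3/2)/4; value = -3*sin(1/16)/2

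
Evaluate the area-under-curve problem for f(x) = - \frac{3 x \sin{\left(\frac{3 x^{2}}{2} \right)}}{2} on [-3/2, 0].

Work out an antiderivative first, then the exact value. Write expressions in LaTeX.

The substitution u = \frac{3 x^{2}}{2} works: f is exactly (dF/du)*(du/dx) for that inner function.
F(x) = \frac{\cos{\left(\frac{3 x^{2}}{2} \right)}}{2} is an antiderivative of f.
Check: d/dx[\frac{\cos{\left(\frac{3 x^{2}}{2} \right)}}{2}] = - \frac{3 x \sin{\left(\frac{3 x^{2}}{2} \right)}}{2} = f(x).
F(0) = \frac{1}{2}; F(-3/2) = \frac{\cos{\left(\frac{27}{8} \right)}}{2}.
Integral = F(0) - F(-3/2) = \frac{1}{2} - \frac{\cos{\left(\frac{27}{8} \right)}}{2}.

Antiderivative: F(x) = \frac{\cos{\left(\frac{3 x^{2}}{2} \right)}}{2}; value = \frac{1}{2} - \frac{\cos{\left(\frac{27}{8} \right)}}{2}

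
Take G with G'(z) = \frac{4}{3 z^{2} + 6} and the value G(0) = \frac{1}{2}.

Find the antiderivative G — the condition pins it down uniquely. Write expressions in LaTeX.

Since d/dz undoes antidifferentiation here, G(z) must give back the stated G'(z).
A general antiderivative is \frac{2 \sqrt{2} \operatorname{atan}{\left(\frac{\sqrt{2} z}{2} \right)}}{3} + C.
The condition gives C = \frac{1}{2} - (0) = \frac{1}{2}.
So G(z) = \frac{4 \sqrt{2} \operatorname{atan}{\left(\frac{\sqrt{2} z}{2} \right)} + 3}{6}.
Check: d/dz[\frac{4 \sqrt{2} \operatorname{atan}{\left(\frac{\sqrt{2} z}{2} \right)} + 3}{6}] = \frac{4}{3 z^{2} + 6} = G'(z).

G(z) = \frac{4 \sqrt{2} \operatorname{atan}{\left(\frac{\sqrt{2} z}{2} \right)} + 3}{6}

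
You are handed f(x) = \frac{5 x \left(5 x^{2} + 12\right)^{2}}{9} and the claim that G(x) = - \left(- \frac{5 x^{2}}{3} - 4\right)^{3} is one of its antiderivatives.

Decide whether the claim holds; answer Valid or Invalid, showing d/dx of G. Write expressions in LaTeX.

d/dx[G] = \frac{250 x^{5}}{9} + \frac{400 x^{3}}{3} + 160 x
d/dx[G] - f(x) = \frac{125 x^{5}}{9} + \frac{200 x^{3}}{3} + 80 x != 0.

Invalid: d/dx[G] - f = \frac{125 x^{5}}{9} + \frac{200 x^{3}}{3} + 80 x, which is not 0.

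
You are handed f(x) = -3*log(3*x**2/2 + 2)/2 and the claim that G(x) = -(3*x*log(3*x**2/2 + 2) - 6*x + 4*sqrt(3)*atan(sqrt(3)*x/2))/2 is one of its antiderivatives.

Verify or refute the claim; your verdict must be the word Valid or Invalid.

d/dx[G] = -3*log(3*x**2/2 + 2)/2
This equals f(x) exactly, so the claim holds.

Valid - differentiating G returns exactly f.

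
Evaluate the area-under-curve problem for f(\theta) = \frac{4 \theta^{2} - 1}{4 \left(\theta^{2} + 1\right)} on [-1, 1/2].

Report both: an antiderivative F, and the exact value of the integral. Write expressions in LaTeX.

A candidate is checked by its d/d\theta: the result must match f(\theta).
F(\theta) = - \frac{- 4 \theta + 5 \operatorname{atan}{\left(\theta \right)}}{4} is an antiderivative of f.
Check: d/d\theta[- \frac{- 4 \theta + 5 \operatorname{atan}{\left(\theta \right)}}{4}] = \frac{4 \theta^{2} - 1}{4 \theta^{2} + 4}, which equals f(\theta).
F(1/2) = \frac{1}{2} - \frac{5 \operatorname{atan}{\left(\frac{1}{2} \right)}}{4}; F(-1) = -1 + \frac{5 \pi}{16}.
Integral = F(1/2) - F(-1) = - \frac{5 \pi}{16} - \frac{5 \operatorname{atan}{\left(\frac{1}{2} \right)}}{4} + \frac{3}{2}.

Antiderivative: F(\theta) = - \frac{- 4 \theta + 5 \operatorname{atan}{\left(\theta \right)}}{4}; value = - \frac{5 \pi}{16} - \frac{5 \operatorname{atan}{\left(\frac{1}{2} \right)}}{4} + \frac{3}{2}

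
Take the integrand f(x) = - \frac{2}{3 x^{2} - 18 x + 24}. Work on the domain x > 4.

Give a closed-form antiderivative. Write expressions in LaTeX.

An antiderivative is F(x) = \frac{- \log{\left(x - 4 \right)} + \log{\left(x - 2 \right)}}{3}.

Factor the denominator (3 \left(x - 4\right) \left(x - 2\right)) and decompose: f = \frac{1}{3 \left(x - 2\right)} - \frac{1}{3 \left(x - 4\right)}; each piece integrates to a log, atan, or power term.
Check: d/dx[\frac{- \log{\left(x - 4 \right)} + \log{\left(x - 2 \right)}}{3}] = - \frac{2}{3 x^{2} - 18 x + 24} = f(x).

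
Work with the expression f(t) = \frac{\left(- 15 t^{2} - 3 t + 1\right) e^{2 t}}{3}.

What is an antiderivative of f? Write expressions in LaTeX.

Recognize the product-rule pattern: f = u'v + uv' with u = - \frac{5 t^{2}}{2} + 2 t - \frac{5}{6}, v = e^{2 t}, so integration by parts undoes it.
Check: d/dt[\frac{\left(- 15 t^{2} + 12 t - 5\right) e^{2 t}}{6}] = - 5 t^{2} e^{2 t} - t e^{2 t} + \frac{e^{2 t}}{3}, which equals f(t).

An antiderivative is F(t) = \frac{\left(- 15 t^{2} + 12 t - 5\right) e^{2 t}}{6}.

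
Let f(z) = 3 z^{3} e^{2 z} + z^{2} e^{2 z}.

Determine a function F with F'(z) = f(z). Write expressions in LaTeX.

An antiderivative is F(z) = \frac{\left(12 z^{3} - 14 z^{2} + 14 z - 7\right) e^{2 z}}{8}.

Recognize the product-rule pattern: f = u'v + uv' with u = \frac{3 z^{3}}{2} - \frac{7 z^{2}}{4} + \frac{7 z}{4} - \frac{7}{8}, v = e^{2 z}, so integration by parts undoes it.
Check: d/dz[\frac{\left(12 z^{3} - 14 z^{2} + 14 z - 7\right) e^{2 z}}{8}] = 3 z^{3} e^{2 z} + z^{2} e^{2 z} = f(z).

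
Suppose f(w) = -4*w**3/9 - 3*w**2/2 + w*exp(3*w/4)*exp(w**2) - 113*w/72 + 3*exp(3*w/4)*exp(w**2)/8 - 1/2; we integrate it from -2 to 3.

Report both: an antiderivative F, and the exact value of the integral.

Antiderivative: F(w) = -w**4/9 - w**3/2 - 113*w**2/144 - w/2 + exp(3*w/4)*exp(w**2)/2; value = -1495/48 - exp(5/2)/2 + exp(45/4)/2

The integrand splits into summands that can be handled one at a time.
F(w) = -w**4/9 - w**3/2 - 113*w**2/144 - w/2 + exp(3*w/4)*exp(w**2)/2 is an antiderivative of f.
Check: d/dw[-w**4/9 - w**3/2 - 113*w**2/144 - w/2 + exp(3*w/4)*exp(w**2)/2] = -4*w**3/9 - 3*w**2/2 + w*exp(3*w/4)*exp(w**2) - 113*w/72 + 3*exp(3*w/4)*exp(w**2)/8 - 1/2 = f(w).
F(3) = -497/16 + exp(45/4)/2; F(-2) = 1/12 + exp(5/2)/2.
Integral = F(3) - F(-2) = -1495/48 - exp(5/2)/2 + exp(45/4)/2.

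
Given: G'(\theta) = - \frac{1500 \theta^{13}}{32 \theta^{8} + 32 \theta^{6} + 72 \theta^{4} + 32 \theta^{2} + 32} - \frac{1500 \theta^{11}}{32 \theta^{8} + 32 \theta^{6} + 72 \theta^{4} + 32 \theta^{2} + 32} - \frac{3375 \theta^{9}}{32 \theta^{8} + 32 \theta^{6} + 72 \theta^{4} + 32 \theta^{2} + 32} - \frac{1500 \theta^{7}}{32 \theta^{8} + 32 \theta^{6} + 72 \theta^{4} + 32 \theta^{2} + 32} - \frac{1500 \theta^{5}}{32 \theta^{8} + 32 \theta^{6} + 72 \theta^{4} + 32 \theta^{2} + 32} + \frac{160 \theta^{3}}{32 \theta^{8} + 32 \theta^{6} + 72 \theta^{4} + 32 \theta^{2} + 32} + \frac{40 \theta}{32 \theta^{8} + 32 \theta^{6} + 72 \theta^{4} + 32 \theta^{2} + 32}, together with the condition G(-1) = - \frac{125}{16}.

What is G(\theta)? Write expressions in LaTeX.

G(\theta) = - \frac{125 \theta^{6}}{16} + \frac{1}{2} - \frac{5}{4 \left(\theta^{4} + \frac{\theta^{2}}{2} + 1\right)}

Integrate term by term and add the pieces.
A general antiderivative is - \frac{125 \theta^{6}}{16} - \frac{5}{4 \left(\theta^{4} + \frac{\theta^{2}}{2} + 1\right)} + C.
The condition gives C = - \frac{125}{16} - (- \frac{133}{16}) = \frac{1}{2}.
So G(\theta) = - \frac{125 \theta^{6}}{16} + \frac{1}{2} - \frac{5}{4 \left(\theta^{4} + \frac{\theta^{2}}{2} + 1\right)}.
Check: d/d\theta[- \frac{125 \theta^{6}}{16} + \frac{1}{2} - \frac{5}{4 \left(\theta^{4} + \frac{\theta^{2}}{2} + 1\right)}] = \frac{- 1500 \theta^{13} - 1500 \theta^{11} - 3375 \theta^{9} - 1500 \theta^{7} - 1500 \theta^{5} + 160 \theta^{3} + 40 \theta}{32 \theta^{8} + 32 \theta^{6} + 72 \theta^{4} + 32 \theta^{2} + 32}, which equals G'(\theta).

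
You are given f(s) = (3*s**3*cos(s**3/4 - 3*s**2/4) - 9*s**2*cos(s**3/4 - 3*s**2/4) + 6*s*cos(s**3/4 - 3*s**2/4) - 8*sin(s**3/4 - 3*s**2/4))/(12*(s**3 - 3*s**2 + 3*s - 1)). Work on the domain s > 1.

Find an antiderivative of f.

An antiderivative is F(s) = sin(s**3/4 - 3*s**2/4)/(3*(s - 1)**2).

Recognize the product-rule pattern: f = u'v + uv' with u = 4/(3*(2*s - 2)**2), v = sin(s**3/4 - 3*s**2/4), so integration by parts undoes it.
Check: d/ds[sin(s**3/4 - 3*s**2/4)/(3*(s - 1)**2)] = (3*s**3*cos(s**3/4 - 3*s**2/4) - 9*s**2*cos(s**3/4 - 3*s**2/4) + 6*s*cos(s**3/4 - 3*s**2/4) - 8*sin(s**3/4 - 3*s**2/4))/(12*s**3 - 36*s**2 + 36*s - 12), which equals f(s).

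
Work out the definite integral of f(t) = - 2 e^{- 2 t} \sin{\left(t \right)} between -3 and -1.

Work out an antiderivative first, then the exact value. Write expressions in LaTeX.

Antiderivative: F(t) = \frac{4 e^{- 2 t} \sin{\left(t \right)}}{5} + \frac{2 e^{- 2 t} \cos{\left(t \right)}}{5}; value = - \frac{4 e^{2} \sin{\left(1 \right)}}{5} + \frac{2 e^{2} \cos{\left(1 \right)}}{5} + \frac{4 e^{6} \sin{\left(3 \right)}}{5} - \frac{2 e^{6} \cos{\left(3 \right)}}{5}

Recover f(t) by differentiating a candidate F(t); any mismatch rules it out.
F(t) = \frac{4 e^{- 2 t} \sin{\left(t \right)}}{5} + \frac{2 e^{- 2 t} \cos{\left(t \right)}}{5} is an antiderivative of f.
Check: d/dt[\frac{4 e^{- 2 t} \sin{\left(t \right)}}{5} + \frac{2 e^{- 2 t} \cos{\left(t \right)}}{5}] = - 2 e^{- 2 t} \sin{\left(t \right)} = f(t).
F(-1) = - \frac{4 e^{2} \sin{\left(1 \right)}}{5} + \frac{2 e^{2} \cos{\left(1 \right)}}{5}; F(-3) = \frac{2 e^{6} \cos{\left(3 \right)}}{5} - \frac{4 e^{6} \sin{\left(3 \right)}}{5}.
Integral = F(-1) - F(-3) = - \frac{4 e^{2} \sin{\left(1 \right)}}{5} + \frac{2 e^{2} \cos{\left(1 \right)}}{5} + \frac{4 e^{6} \sin{\left(3 \right)}}{5} - \frac{2 e^{6} \cos{\left(3 \right)}}{5}.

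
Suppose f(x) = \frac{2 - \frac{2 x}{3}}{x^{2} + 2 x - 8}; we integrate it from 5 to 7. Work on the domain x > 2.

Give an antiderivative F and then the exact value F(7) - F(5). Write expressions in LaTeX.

Antiderivative: F(x) = \frac{\log{\left(x - 2 \right)}}{9} - \frac{7 \log{\left(x + 4 \right)}}{9}; value = - \frac{7 \log{\left(11 \right)}}{9} - \frac{\log{\left(3 \right)}}{9} + \frac{\log{\left(5 \right)}}{9} + \frac{7 \log{\left(9 \right)}}{9}

The denominator factors as 3 \left(x - 2\right) \left(x + 4\right); partial fractions split f into directly integrable pieces: - \frac{7}{9 \left(x + 4\right)} + \frac{1}{9 \left(x - 2\right)}.
F(x) = \frac{\log{\left(x - 2 \right)}}{9} - \frac{7 \log{\left(x + 4 \right)}}{9} is an antiderivative of f.
Check: d/dx[\frac{\log{\left(x - 2 \right)}}{9} - \frac{7 \log{\left(x + 4 \right)}}{9}] = \frac{6 - 2 x}{3 x^{2} + 6 x - 24}, which equals f(x).
F(7) = - \frac{7 \log{\left(11 \right)}}{9} + \frac{\log{\left(5 \right)}}{9}; F(5) = - \frac{7 \log{\left(9 \right)}}{9} + \frac{\log{\left(3 \right)}}{9}.
Integral = F(7) - F(5) = - \frac{7 \log{\left(11 \right)}}{9} - \frac{\log{\left(3 \right)}}{9} + \frac{\log{\left(5 \right)}}{9} + \frac{7 \log{\left(9 \right)}}{9}.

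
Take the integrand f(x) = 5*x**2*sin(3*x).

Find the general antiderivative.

Check any antiderivative F(x) by computing F'(x) and comparing it with f(x).
Check: d/dx[-5*x**2*cos(3*x)/3 + 10*x*sin(3*x)/9 + 10*cos(3*x)/27] = 5*x**2*sin(3*x) = f(x).

F(x) = -5*x**2*cos(3*x)/3 + 10*x*sin(3*x)/9 + 10*cos(3*x)/27 + C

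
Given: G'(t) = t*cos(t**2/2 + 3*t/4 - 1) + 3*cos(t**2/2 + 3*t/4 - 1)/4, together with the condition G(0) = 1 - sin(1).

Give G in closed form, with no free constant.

G(t) = sin(t**2/2 + 3*t/4 - 1) + 1

G'(t) matches the chain-rule pattern g'(h)*h' with inner function h(t) = t**2/2 + 3*t/4 - 1; substituting u = h(t) collapses the integral.
A general antiderivative is sin(t**2/2 + 3*t/4 - 1) + C.
The condition gives C = 1 - sin(1) - (-sin(1)) = 1.
So G(t) = sin(t**2/2 + 3*t/4 - 1) + 1.
Check: d/dt[sin(t**2/2 + 3*t/4 - 1) + 1] = t*cos(t**2/2 + 3*t/4 - 1) + 3*cos(t**2/2 + 3*t/4 - 1)/4 = G'(t).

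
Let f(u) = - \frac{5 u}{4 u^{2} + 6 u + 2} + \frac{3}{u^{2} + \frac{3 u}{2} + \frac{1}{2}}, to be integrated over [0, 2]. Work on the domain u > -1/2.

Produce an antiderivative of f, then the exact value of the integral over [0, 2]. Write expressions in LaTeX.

Factor the denominator (2 \left(u + 1\right) \left(2 u + 1\right)) and decompose: f = \frac{29}{2 \left(2 u + 1\right)} - \frac{17}{2 \left(u + 1\right)}; each piece integrates to a log, atan, or power term.
F(u) = \frac{29 \log{\left(u + \frac{1}{2} \right)} - 34 \log{\left(u + 1 \right)}}{4} is an antiderivative of f.
Check: d/du[\frac{29 \log{\left(u + \frac{1}{2} \right)} - 34 \log{\left(u + 1 \right)}}{4}] = \frac{12 - 5 u}{4 u^{2} + 6 u + 2}, which equals f(u).
F(2) = - \frac{17 \log{\left(3 \right)}}{2} + \frac{29 \log{\left(\frac{5}{2} \right)}}{4}; F(0) = - \frac{29 \log{\left(2 \right)}}{4}.
Integral = F(2) - F(0) = - \frac{17 \log{\left(3 \right)}}{2} + \frac{29 \log{\left(2 \right)}}{4} + \frac{29 \log{\left(\frac{5}{2} \right)}}{4}.

Antiderivative: F(u) = \frac{29 \log{\left(u + \frac{1}{2} \right)} - 34 \log{\left(u + 1 \right)}}{4}; value = - \frac{17 \log{\left(3 \right)}}{2} + \frac{29 \log{\left(2 \right)}}{4} + \frac{29 \log{\left(\frac{5}{2} \right)}}{4}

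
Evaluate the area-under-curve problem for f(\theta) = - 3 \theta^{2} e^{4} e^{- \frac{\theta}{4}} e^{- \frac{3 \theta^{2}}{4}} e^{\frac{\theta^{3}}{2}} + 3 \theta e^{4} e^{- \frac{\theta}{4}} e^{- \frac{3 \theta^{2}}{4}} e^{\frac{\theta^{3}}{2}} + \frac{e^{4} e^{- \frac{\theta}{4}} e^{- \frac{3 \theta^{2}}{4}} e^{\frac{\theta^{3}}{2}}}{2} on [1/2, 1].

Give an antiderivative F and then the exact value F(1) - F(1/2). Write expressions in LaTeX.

The substitution u = \frac{\theta^{3}}{2} - \frac{3 \theta^{2}}{4} - \frac{\theta}{4} + 4 works: f is exactly (dF/du)*(du/d\theta) for that inner function.
F(\theta) = - 2 e^{4} e^{- \frac{\theta}{4}} e^{- \frac{3 \theta^{2}}{4}} e^{\frac{\theta^{3}}{2}} is an antiderivative of f.
Check: d/d\theta[- 2 e^{4} e^{- \frac{\theta}{4}} e^{- \frac{3 \theta^{2}}{4}} e^{\frac{\theta^{3}}{2}}] = \frac{\left(- 6 \theta^{2} e^{4} e^{\frac{\theta^{3}}{2}} + 6 \theta e^{4} e^{\frac{\theta^{3}}{2}} + e^{4} e^{\frac{\theta^{3}}{2}}\right) e^{- \frac{\theta}{4}} e^{- \frac{3 \theta^{2}}{4}}}{2}, which equals f(\theta).
F(1) = - 2 e^{\frac{7}{2}}; F(1/2) = - 2 e^{\frac{15}{4}}.
Integral = F(1) - F(1/2) = - 2 e^{\frac{7}{2}} + 2 e^{\frac{15}{4}}.

Antiderivative: F(\theta) = - 2 e^{4} e^{- \frac{\theta}{4}} e^{- \frac{3 \theta^{2}}{4}} e^{\frac{\theta^{3}}{2}}; value = - 2 e^{\frac{7}{2}} + 2 e^{\frac{15}{4}}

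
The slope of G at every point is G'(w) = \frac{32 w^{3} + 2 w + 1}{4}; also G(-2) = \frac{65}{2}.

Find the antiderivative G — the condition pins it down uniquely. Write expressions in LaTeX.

Since d/dw undoes antidifferentiation here, G(w) must give back the stated G'(w).
A general antiderivative is 2 w^{4} + \frac{w^{2}}{4} + \frac{w}{4} + C.
The condition gives C = \frac{65}{2} - (\frac{65}{2}) = 0.
So G(w) = 2 w^{4} + \frac{w^{2}}{4} + \frac{w}{4}.
Check: d/dw[2 w^{4} + \frac{w^{2}}{4} + \frac{w}{4}] = 8 w^{3} + \frac{w}{2} + \frac{1}{4}, which equals G'(w).

G(w) = 2 w^{4} + \frac{w^{2}}{4} + \frac{w}{4}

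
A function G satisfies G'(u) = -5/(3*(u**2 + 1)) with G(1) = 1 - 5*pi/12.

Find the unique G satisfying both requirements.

G(u) = (3 - 5*atan(u))/3

A candidate passes only if d/du[G] lands on the given G'(u) exactly.
A general antiderivative is -5*atan(u)/3 + C.
The condition gives C = 1 - 5*pi/12 - (-5*pi/12) = 1.
So G(u) = (3 - 5*atan(u))/3.
Check: d/du[(3 - 5*atan(u))/3] = -5/(3*u**2 + 3), which equals G'(u).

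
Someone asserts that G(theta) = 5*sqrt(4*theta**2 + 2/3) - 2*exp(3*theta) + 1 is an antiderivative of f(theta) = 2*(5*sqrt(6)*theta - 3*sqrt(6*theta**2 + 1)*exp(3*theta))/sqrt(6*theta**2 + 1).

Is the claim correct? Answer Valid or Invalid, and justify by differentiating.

d/dtheta[G] = (10*sqrt(6)*theta - 6*sqrt(6*theta**2 + 1)*exp(3*theta))/sqrt(6*theta**2 + 1)
This equals f(theta) exactly, so the claim holds.

Valid - the claim checks out under differentiation.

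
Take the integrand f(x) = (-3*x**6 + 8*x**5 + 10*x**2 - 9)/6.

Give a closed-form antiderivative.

An antiderivative is F(x) = -x**7/14 + 2*x**6/9 + 5*x**3/9 - 3*x/2.

A candidate is checked by its d/dx: the result must match f(x).
Check: d/dx[-x**7/14 + 2*x**6/9 + 5*x**3/9 - 3*x/2] = -x**6/2 + 4*x**5/3 + 5*x**2/3 - 3/2, which equals f(x).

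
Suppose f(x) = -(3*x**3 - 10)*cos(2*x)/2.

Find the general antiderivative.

An antiderivative F(x) passes only if d/dx[F] lands on f(x) exactly.
Check: d/dx[-(12*x**3*sin(2*x) + 18*x**2*cos(2*x) - 18*x*sin(2*x) - 40*sin(2*x) - 9*cos(2*x))/16] = -3*x**3*cos(2*x)/2 + 5*cos(2*x), which equals f(x).

F(x) = -(12*x**3*sin(2*x) + 18*x**2*cos(2*x) - 18*x*sin(2*x) - 40*sin(2*x) - 9*cos(2*x))/16 + C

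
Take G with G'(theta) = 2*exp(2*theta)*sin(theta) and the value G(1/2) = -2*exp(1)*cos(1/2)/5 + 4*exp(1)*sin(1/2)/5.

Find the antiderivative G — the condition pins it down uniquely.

Whatever form G(theta) takes, its d/dtheta must return the stated G'(theta).
A general antiderivative is 4*exp(2*theta)*sin(theta)/5 - 2*exp(2*theta)*cos(theta)/5 + C.
The condition gives C = -2*exp(1)*cos(1/2)/5 + 4*exp(1)*sin(1/2)/5 - (-2*exp(1)*cos(1/2)/5 + 4*exp(1)*sin(1/2)/5) = 0.
So G(theta) = 2*(2*sin(theta) - cos(theta))*exp(2*theta)/5.
Check: d/dtheta[2*(2*sin(theta) - cos(theta))*exp(2*theta)/5] = 2*exp(2*theta)*sin(theta) = G'(theta).

G(theta) = 2*(2*sin(theta) - cos(theta))*exp(2*theta)/5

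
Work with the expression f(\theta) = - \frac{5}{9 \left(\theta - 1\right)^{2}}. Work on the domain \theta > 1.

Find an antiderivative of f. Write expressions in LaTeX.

An antiderivative is F(\theta) = \frac{5}{9 \theta - 9}.

A first test for any F(\theta): its \theta-derivative must equal f(\theta) identically.
Check: d/d\theta[\frac{5}{9 \theta - 9}] = - \frac{5}{9 \theta^{2} - 18 \theta + 9}, which equals f(\theta).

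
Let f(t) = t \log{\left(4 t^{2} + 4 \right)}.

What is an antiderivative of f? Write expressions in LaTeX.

Check any antiderivative F(t) by computing F'(t) and comparing it with f(t).
Check: d/dt[\frac{t^{2} \log{\left(4 t^{2} + 4 \right)} - t^{2} + \log{\left(t^{2} + 1 \right)}}{2}] = t \log{\left(t^{2} + 1 \right)} + 2 t \log{\left(2 \right)}, which equals f(t).

An antiderivative is F(t) = \frac{t^{2} \log{\left(4 t^{2} + 4 \right)} - t^{2} + \log{\left(t^{2} + 1 \right)}}{2}.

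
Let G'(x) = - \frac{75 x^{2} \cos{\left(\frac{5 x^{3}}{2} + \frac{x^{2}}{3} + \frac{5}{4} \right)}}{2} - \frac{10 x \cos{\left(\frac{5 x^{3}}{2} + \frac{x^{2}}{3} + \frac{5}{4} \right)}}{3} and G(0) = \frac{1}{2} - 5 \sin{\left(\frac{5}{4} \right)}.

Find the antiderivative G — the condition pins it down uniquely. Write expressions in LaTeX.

The substitution u = \frac{5 x^{3}}{2} + \frac{x^{2}}{3} + \frac{5}{4} works: G'(x) is exactly (dG/du)*(du/dx) for that inner function.
A general antiderivative is - 5 \sin{\left(\frac{5 x^{3}}{2} + \frac{x^{2}}{3} + \frac{5}{4} \right)} + C.
The condition gives C = \frac{1}{2} - 5 \sin{\left(\frac{5}{4} \right)} - (- 5 \sin{\left(\frac{5}{4} \right)}) = \frac{1}{2}.
So G(x) = - \frac{10 \sin{\left(\frac{5 x^{3}}{2} + \frac{x^{2}}{3} + \frac{5}{4} \right)} - 1}{2}.
Check: d/dx[- \frac{10 \sin{\left(\frac{5 x^{3}}{2} + \frac{x^{2}}{3} + \frac{5}{4} \right)} - 1}{2}] = - \frac{75 x^{2} \cos{\left(\frac{5 x^{3}}{2} + \frac{x^{2}}{3} + \frac{5}{4} \right)}}{2} - \frac{10 x \cos{\left(\frac{5 x^{3}}{2} + \frac{x^{2}}{3} + \frac{5}{4} \right)}}{3} = G'(x).

G(x) = - \frac{10 \sin{\left(\frac{5 x^{3}}{2} + \frac{x^{2}}{3} + \frac{5}{4} \right)} - 1}{2}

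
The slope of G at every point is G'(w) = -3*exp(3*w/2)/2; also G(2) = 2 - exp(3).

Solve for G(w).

Recover the given G'(w) by differentiating a candidate G(w); any mismatch rules it out.
A general antiderivative is -exp(3*w/2) + C.
The condition gives C = 2 - exp(3) - (-exp(3)) = 2.
So G(w) = 2 - exp(3*w/2).
Check: d/dw[2 - exp(3*w/2)] = -3*exp(3*w/2)/2 = G'(w).

G(w) = 2 - exp(3*w/2)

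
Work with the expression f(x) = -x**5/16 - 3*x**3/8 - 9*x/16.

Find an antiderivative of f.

An antiderivative is F(x) = -x**6/96 - 3*x**4/32 - 9*x**2/32.

f matches the chain-rule pattern g'(h)*h' with inner function h(x) = x**2/4 + 3/4; substituting u = h(x) collapses the integral.
Check: d/dx[-x**6/96 - 3*x**4/32 - 9*x**2/32] = -x**5/16 - 3*x**3/8 - 9*x/16 = f(x).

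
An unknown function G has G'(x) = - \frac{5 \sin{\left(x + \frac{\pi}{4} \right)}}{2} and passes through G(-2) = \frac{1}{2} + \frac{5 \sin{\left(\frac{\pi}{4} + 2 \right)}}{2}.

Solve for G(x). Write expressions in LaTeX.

Check a candidate G(x) by differentiating: d/dx[G] must match the given G'(x).
A general antiderivative is \frac{5 \cos{\left(x + \frac{\pi}{4} \right)}}{2} + C.
The condition gives C = \frac{1}{2} + \frac{5 \sin{\left(\frac{\pi}{4} + 2 \right)}}{2} - (\frac{5 \sin{\left(\frac{\pi}{4} + 2 \right)}}{2}) = \frac{1}{2}.
So G(x) = \frac{5 \cos{\left(x + \frac{\pi}{4} \right)}}{2} + \frac{1}{2}.
Check: d/dx[\frac{5 \cos{\left(x + \frac{\pi}{4} \right)}}{2} + \frac{1}{2}] = - \frac{5 \sin{\left(x + \frac{\pi}{4} \right)}}{2} = G'(x).

G(x) = \frac{5 \cos{\left(x + \frac{\pi}{4} \right)}}{2} + \frac{1}{2}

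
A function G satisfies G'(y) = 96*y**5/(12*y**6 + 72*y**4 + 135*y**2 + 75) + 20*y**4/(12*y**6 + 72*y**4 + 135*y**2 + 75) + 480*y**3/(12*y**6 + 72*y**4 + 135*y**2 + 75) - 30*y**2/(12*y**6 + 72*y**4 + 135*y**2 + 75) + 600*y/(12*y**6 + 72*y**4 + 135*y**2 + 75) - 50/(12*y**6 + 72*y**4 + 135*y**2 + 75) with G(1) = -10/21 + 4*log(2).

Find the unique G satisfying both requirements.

Integrate term by term and add the pieces.
A general antiderivative is -5*y/(3*(y**2 + 5/2)) + 4*log(y**2 + 1) + C.
The condition gives C = -10/21 + 4*log(2) - (-10/21 + 4*log(2)) = 0.
So G(y) = 2*(12*y**2*log(y**2 + 1) - 5*y + 30*log(y**2 + 1))/(3*(2*y**2 + 5)).
Check: d/dy[2*(12*y**2*log(y**2 + 1) - 5*y + 30*log(y**2 + 1))/(3*(2*y**2 + 5))] = (96*y**5 + 20*y**4 + 480*y**3 - 30*y**2 + 600*y - 50)/(12*y**6 + 72*y**4 + 135*y**2 + 75), which equals G'(y).

G(y) = 2*(12*y**2*log(y**2 + 1) - 5*y + 30*log(y**2 + 1))/(3*(2*y**2 + 5))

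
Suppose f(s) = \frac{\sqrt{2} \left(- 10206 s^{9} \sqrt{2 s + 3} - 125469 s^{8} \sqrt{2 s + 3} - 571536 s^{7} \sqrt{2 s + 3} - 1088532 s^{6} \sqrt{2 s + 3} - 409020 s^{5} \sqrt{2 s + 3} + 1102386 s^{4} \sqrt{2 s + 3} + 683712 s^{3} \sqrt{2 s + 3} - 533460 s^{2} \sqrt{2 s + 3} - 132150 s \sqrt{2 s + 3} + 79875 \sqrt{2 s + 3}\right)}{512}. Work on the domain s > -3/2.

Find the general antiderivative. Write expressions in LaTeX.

F(s) = - \frac{3 \sqrt{2} \left(2 s + 3\right)^{\frac{5}{2}} \left(- 3 s^{2} - 8 s + 5\right)^{4}}{512} + C

f has the shape u'v + uv' for u = - \frac{3 \left(s + \frac{3}{2}\right)^{\frac{5}{2}}}{4} and v = \left(- \frac{3 s^{2}}{2} - 4 s + \frac{5}{2}\right)^{4} — it is the derivative of the product u*v.
Check: d/ds[- \frac{3 \sqrt{2} \left(2 s + 3\right)^{\frac{5}{2}} \left(- 3 s^{2} - 8 s + 5\right)^{4}}{512}] = - \frac{5103 \sqrt{2} s^{9} \sqrt{2 s + 3}}{256} - \frac{125469 \sqrt{2} s^{8} \sqrt{2 s + 3}}{512} - \frac{35721 \sqrt{2} s^{7} \sqrt{2 s + 3}}{32} - \frac{272133 \sqrt{2} s^{6} \sqrt{2 s + 3}}{128} - \frac{102255 \sqrt{2} s^{5} \sqrt{2 s + 3}}{128} + \frac{551193 \sqrt{2} s^{4} \sqrt{2 s + 3}}{256} + \frac{10683 \sqrt{2} s^{3} \sqrt{2 s + 3}}{8} - \frac{133365 \sqrt{2} s^{2} \sqrt{2 s + 3}}{128} - \frac{66075 \sqrt{2} s \sqrt{2 s + 3}}{256} + \frac{79875 \sqrt{2} \sqrt{2 s + 3}}{512}, which equals f(s).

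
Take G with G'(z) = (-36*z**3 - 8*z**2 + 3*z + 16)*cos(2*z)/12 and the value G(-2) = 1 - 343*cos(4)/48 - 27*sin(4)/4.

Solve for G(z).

G(z) = -3*z**3*sin(2*z)/2 - z**2*sin(2*z)/3 - 9*z**2*cos(2*z)/4 + 19*z*sin(2*z)/8 - z*cos(2*z)/3 + 5*sin(2*z)/6 + 19*cos(2*z)/16 + 1

Since d/dz undoes antidifferentiation here, G(z) must give back the stated G'(z).
A general antiderivative is -3*z**3*sin(2*z)/2 - z**2*sin(2*z)/3 - 9*z**2*cos(2*z)/4 + 19*z*sin(2*z)/8 - z*cos(2*z)/3 + 5*sin(2*z)/6 + 19*cos(2*z)/16 + C.
The condition gives C = 1 - 343*cos(4)/48 - 27*sin(4)/4 - (-343*cos(4)/48 - 27*sin(4)/4) = 1.
So G(z) = -3*z**3*sin(2*z)/2 - z**2*sin(2*z)/3 - 9*z**2*cos(2*z)/4 + 19*z*sin(2*z)/8 - z*cos(2*z)/3 + 5*sin(2*z)/6 + 19*cos(2*z)/16 + 1.
Check: d/dz[-3*z**3*sin(2*z)/2 - z**2*sin(2*z)/3 - 9*z**2*cos(2*z)/4 + 19*z*sin(2*z)/8 - z*cos(2*z)/3 + 5*sin(2*z)/6 + 19*cos(2*z)/16 + 1] = -3*z**3*cos(2*z) - 2*z**2*cos(2*z)/3 + z*cos(2*z)/4 + 4*cos(2*z)/3, which equals G'(z).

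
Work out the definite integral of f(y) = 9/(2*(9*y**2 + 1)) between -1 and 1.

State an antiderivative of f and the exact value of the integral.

A first test for any F(y): its y-derivative must equal f(y) identically.
F(y) = 3*atan(3*y)/2 is an antiderivative of f.
Check: d/dy[3*atan(3*y)/2] = 9/(18*y**2 + 2), which equals f(y).
F(1) = 3*atan(3)/2; F(-1) = -3*atan(3)/2.
Integral = F(1) - F(-1) = 3*atan(3).

Antiderivative: F(y) = 3*atan(3*y)/2; value = 3*atan(3)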